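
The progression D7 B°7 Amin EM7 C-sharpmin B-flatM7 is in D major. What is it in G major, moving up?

G7 E°7 Dmin AM7 F#min EbM7

D major up to G major is a perfect fourth; each chord root moves by that interval while the quality stays the same.
D7: root D up a perfect fourth → G, giving G7.
B°7: root B up a perfect fourth → E, giving E°7.
Amin: root A up a perfect fourth → D, giving Dmin.
EM7: root E up a perfect fourth → A, giving AM7.
C-sharpmin: root C-sharp up a perfect fourth → F#, giving F#min.
B-flatM7: root B-flat up a perfect fourth → Eb, giving EbM7.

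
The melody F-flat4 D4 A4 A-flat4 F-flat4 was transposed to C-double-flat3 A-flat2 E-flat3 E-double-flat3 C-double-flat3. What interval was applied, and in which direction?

down an augmented eleventh

Take the first pair: Fb4 → Cbb3. F to C spans 11 letter names, so the interval is some kind of eleventh.
Cbb3 to Fb4 is 18 semitones, which makes it an augmented eleventh; the second version is lower, so the direction is down.
Checking another pair — Fb4 → Cbb3 — gives the same interval.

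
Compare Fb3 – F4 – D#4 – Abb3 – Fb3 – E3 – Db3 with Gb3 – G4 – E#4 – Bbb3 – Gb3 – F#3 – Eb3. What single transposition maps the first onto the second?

up a major second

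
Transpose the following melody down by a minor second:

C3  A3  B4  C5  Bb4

B2 G#3 A#4 B4 A4

C3 gives B2
A3 gives G#3
B4 gives A#4
C5 gives B4
Bb4 gives A4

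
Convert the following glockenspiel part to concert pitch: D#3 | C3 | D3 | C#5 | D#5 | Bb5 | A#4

D#5 C5 D5 C#7 D#7 Bb7 A#6

The glockenspiel sounds a perfect fifteenth above written, so transpose each written note up a perfect fifteenth.
D#3 becomes D#5
C3 becomes C5
D3 becomes D5
C#5 becomes C#7
D#5 becomes D#7
Bb5 becomes Bb7
A#4 becomes A#6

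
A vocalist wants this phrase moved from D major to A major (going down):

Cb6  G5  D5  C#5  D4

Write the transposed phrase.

From D down to A is a perfect fourth; apply that to each pitch.
Cb6 → Gb5
G5 → D5
D5 → A4
C#5 → G#4
D4 → A3

Gb5 D5 A4 G#4 A3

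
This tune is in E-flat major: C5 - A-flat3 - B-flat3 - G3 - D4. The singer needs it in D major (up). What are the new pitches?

B5 G4 A4 F#4 C#5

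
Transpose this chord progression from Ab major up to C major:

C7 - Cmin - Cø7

E7 Emin Eø7

Ab major up to C major is a major third; each chord root moves by that interval while the quality stays the same.
C7: root C up a major third → E, giving E7.
Cmin: root C up a major third → E, giving Emin.
Cø7: root C up a major third → E, giving Eø7.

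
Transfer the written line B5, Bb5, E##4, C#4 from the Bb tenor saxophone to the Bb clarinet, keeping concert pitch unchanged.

B4 Bb4 E##3 C#3

First find concert pitch: the Bb tenor saxophone sounds a major ninth below written, so B5 Bb5 E##4 C#4 sounds A4 Ab4 D##3 B2.
Then write for Bb clarinet: it sounds a major second below written, so the part must be a major second above concert.
A4 → B4
Ab4 → Bb4
D##3 → E##3
B2 → C#3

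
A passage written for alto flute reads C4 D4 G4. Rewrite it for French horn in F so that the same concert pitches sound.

D4 E4 A4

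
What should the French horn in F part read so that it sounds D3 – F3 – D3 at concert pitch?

Written C4 sounds as F3 on the French horn in F, so concert pitches are written a perfect fifth up.
D3 becomes A3
F3 becomes C4
D3 becomes A3

A3 C4 A3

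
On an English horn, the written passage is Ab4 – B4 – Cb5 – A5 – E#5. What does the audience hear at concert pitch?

Db4 E4 Fb4 D5 A#4

The English horn sounds a perfect fifth below written, so transpose each written note down a perfect fifth.
Ab4 to Db4
B4 to E4
Cb5 to Fb4
A5 to D5
E#5 to A#4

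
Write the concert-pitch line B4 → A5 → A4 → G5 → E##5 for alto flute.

E5 D6 D5 C6 A##5

Written C4 sounds as G3 on the alto flute, so concert pitches are written a perfect fourth up.
B4 becomes E5
A5 becomes D6
A4 becomes D5
G5 becomes C6
E##5 becomes A##5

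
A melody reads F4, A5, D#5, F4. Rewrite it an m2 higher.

F4 gives Gb4
A5 gives Bb5
D#5 gives E5
F4 gives Gb4

Gb4 Bb5 E5 Gb4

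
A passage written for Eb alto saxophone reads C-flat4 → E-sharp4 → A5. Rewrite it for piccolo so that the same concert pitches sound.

First find concert pitch: the Eb alto saxophone sounds a major sixth below written, so C-flat4 E-sharp4 A5 sounds Ebb3 G#3 C5.
Then write for piccolo: it sounds a perfect octave above written, so the part must be a perfect octave below concert.
Ebb3 → Ebb2
G#3 → G#2
C5 → C4

Ebb2 G#2 C4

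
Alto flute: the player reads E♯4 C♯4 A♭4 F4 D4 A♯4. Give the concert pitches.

The alto flute sounds a perfect fourth below written, so transpose each written note down a perfect fourth.
E#4 to B#3
C#4 to G#3
Ab4 to Eb4
F4 to C4
D4 to A3
A#4 to E#4

B#3 G#3 Eb4 C4 A3 E#4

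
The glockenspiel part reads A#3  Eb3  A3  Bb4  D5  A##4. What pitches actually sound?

A#5 Eb5 A5 Bb6 D7 A##6

The glockenspiel sounds a perfect fifteenth above written, so transpose each written note up a perfect fifteenth.
A#3 → A#5
Eb3 → Eb5
A3 → A5
Bb4 → Bb6
D5 → D7
A##4 → A##6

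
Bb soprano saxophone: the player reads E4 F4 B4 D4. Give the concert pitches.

Written C4 on the Bb soprano saxophone sounds as Bb3, a major second lower; apply that shift to every note.
E4 becomes D4
F4 becomes Eb4
B4 becomes A4
D4 becomes C4

D4 Eb4 A4 C4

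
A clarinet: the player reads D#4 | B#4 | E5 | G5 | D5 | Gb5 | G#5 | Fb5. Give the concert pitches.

B#3 G##4 C#5 E5 B4 Eb5 E#5 Db5

Written C4 on the A clarinet sounds as A3, a minor third lower; apply that shift to every note.
D#4 gives B#3
B#4 gives G##4
E5 gives C#5
G5 gives E5
D5 gives B4
Gb5 gives Eb5
G#5 gives E#5
Fb5 gives Db5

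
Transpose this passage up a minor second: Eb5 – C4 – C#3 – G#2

Fb5 Db4 D3 A2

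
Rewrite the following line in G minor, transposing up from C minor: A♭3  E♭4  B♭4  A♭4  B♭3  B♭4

Eb4 Bb4 F5 Eb5 F4 F5

From C up to G is a perfect fifth; apply that to each pitch.
Ab3 to Eb4
Eb4 to Bb4
Bb4 to F5
Ab4 to Eb5
Bb3 to F4
Bb4 to F5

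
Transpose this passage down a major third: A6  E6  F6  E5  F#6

F6 C6 Db6 C5 D6

A6 -> F6
E6 -> C6
F6 -> Db6
E5 -> C5
F#6 -> D6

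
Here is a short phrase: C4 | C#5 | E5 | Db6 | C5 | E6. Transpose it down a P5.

F3 F#4 A4 Gb5 F4 A5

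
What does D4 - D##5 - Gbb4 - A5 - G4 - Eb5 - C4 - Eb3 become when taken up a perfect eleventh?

D4 gives G5
D##5 gives G##6
Gbb4 gives Cbb6
A5 gives D7
G4 gives C6
Eb5 gives Ab6
C4 gives F5
Eb3 gives Ab4

G5 G##6 Cbb6 D7 C6 Ab6 F5 Ab4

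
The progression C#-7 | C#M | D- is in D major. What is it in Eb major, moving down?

D-7 DM Eb-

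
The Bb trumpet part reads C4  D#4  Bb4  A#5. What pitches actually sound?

Bb3 C#4 Ab4 G#5

Written C4 on the Bb trumpet sounds as Bb3, a major second lower; apply that shift to every note.
C4 → Bb3
D#4 → C#4
Bb4 → Ab4
A#5 → G#5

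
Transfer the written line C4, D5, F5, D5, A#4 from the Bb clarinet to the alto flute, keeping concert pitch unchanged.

Eb4 F5 Ab5 F5 C#5

First find concert pitch: the Bb clarinet sounds a major second below written, so C4 D5 F5 D5 A#4 sounds Bb3 C5 Eb5 C5 G#4.
Then write for alto flute: it sounds a perfect fourth below written, so the part must be a perfect fourth above concert.
Bb3 → Eb4
C5 → F5
Eb5 → Ab5
C5 → F5
G#4 → C#5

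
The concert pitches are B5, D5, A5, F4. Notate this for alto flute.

Written C4 sounds as G3 on the alto flute, so concert pitches are written a perfect fourth up.
B5 becomes E6
D5 becomes G5
A5 becomes D6
F4 becomes Bb4

E6 G5 D6 Bb4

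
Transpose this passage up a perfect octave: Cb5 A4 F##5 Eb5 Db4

Cb5 -> Cb6
A4 -> A5
F##5 -> F##6
Eb5 -> Eb6
Db4 -> Db5

Cb6 A5 F##6 Eb6 Db5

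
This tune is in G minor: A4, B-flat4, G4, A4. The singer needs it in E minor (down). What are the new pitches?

F#4 G4 E4 F#4

From G down to E is a minor third; apply that to each pitch.
A4 to F#4
Bb4 to G4
G4 to E4
A4 to F#4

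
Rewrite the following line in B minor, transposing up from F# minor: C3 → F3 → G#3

From F# up to B is a perfect fourth; apply that to each pitch.
C3 -> F3
F3 -> Bb3
G#3 -> C#4

F3 Bb3 C#4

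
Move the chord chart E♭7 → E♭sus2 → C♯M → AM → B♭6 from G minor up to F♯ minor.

G minor up to F♯ minor is a major seventh; each chord root moves by that interval while the quality stays the same.
E♭7: root E♭ up a major seventh → D, giving D7.
E♭sus2: root E♭ up a major seventh → D, giving Dsus2.
C♯M: root C♯ up a major seventh → B#, giving B#M.
AM: root A up a major seventh → G#, giving G#M.
B♭6: root B♭ up a major seventh → A, giving A6.

D7 Dsus2 B#M G#M A6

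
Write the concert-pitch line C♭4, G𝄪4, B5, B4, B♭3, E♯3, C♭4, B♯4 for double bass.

The double bass sounds a perfect octave below written, so the written part must be a perfect octave above concert — transpose each note up.
Cb4 -> Cb5
G##4 -> G##5
B5 -> B6
B4 -> B5
Bb3 -> Bb4
E#3 -> E#4
Cb4 -> Cb5
B#4 -> B#5

Cb5 G##5 B6 B5 Bb4 E#4 Cb5 B#5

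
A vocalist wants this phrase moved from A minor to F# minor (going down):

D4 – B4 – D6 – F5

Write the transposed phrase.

B3 G#4 B5 D5

A minor to F# minor down is a minor third, so every note moves down by that interval.
D4 -> B3
B4 -> G#4
D6 -> B5
F5 -> D5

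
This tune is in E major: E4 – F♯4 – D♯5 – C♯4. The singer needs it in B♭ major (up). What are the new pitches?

E major to B♭ major up is a diminished fifth, so every note moves up by that interval.
E4 to Bb4
F#4 to C5
D#5 to A5
C#4 to G4

Bb4 C5 A5 G4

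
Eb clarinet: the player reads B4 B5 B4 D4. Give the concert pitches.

The Eb clarinet sounds a minor third above written, so transpose each written note up a minor third.
B4 to D5
B5 to D6
B4 to D5
D4 to F4

D5 D6 D5 F4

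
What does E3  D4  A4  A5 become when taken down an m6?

G#2 F#3 C#4 C#5

E3 becomes G#2
D4 becomes F#3
A4 becomes C#4
A5 becomes C#5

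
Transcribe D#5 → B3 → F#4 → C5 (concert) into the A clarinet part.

The A clarinet sounds a minor third below written, so the written part must be a minor third above concert — transpose each note up.
D#5 -> F#5
B3 -> D4
F#4 -> A4
C5 -> Eb5

F#5 D4 A4 Eb5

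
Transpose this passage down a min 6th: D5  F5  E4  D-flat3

F#4 A4 G#3 F2

A minor sixth down from D5 gives F#4.
A minor sixth down from F5 gives A4.
E4: a sixth down reaches G, and 8 semitones makes it G#3.
A minor sixth down from Db3 gives F2.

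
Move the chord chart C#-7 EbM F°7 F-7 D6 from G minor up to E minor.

G minor up to E minor is a major sixth; each chord root moves by that interval while the quality stays the same.
C#-7: root C# up a major sixth → A#, giving A#-7.
EbM: root Eb up a major sixth → C, giving CM.
F°7: root F up a major sixth → D, giving D°7.
F-7: root F up a major sixth → D, giving D-7.
D6: root D up a major sixth → B, giving B6.

A#-7 CM D°7 D-7 B6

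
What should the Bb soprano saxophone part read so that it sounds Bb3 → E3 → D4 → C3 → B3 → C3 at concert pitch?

The Bb soprano saxophone sounds a major second below written, so the written part must be a major second above concert — transpose each note up.
Bb3 gives C4
E3 gives F#3
D4 gives E4
C3 gives D3
B3 gives C#4
C3 gives D3

C4 F#3 E4 D3 C#4 D3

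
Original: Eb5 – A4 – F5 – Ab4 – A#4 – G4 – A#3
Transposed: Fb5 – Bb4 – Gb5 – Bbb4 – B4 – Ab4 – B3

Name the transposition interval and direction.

up a minor second

From Eb5 to Fb5 is 2 letter names — a second of some quality.
Eb5 to Fb5 is 1 semitone, which makes it a minor second; the second version is higher, so the direction is up.
Checking another pair — A#3 → B3 — gives the same interval.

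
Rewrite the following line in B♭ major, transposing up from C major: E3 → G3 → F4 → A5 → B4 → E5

C major to B♭ major up is a minor seventh, so every note moves up by that interval.
E3 becomes D4
G3 becomes F4
F4 becomes Eb5
A5 becomes G6
B4 becomes A5
E5 becomes D6

D4 F4 Eb5 G6 A5 D6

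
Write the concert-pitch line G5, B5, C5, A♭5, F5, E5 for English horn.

D6 F#6 G5 Eb6 C6 B5

Written C4 sounds as F3 on the English horn, so concert pitches are written a perfect fifth up.
G5 -> D6
B5 -> F#6
C5 -> G5
Ab5 -> Eb6
F5 -> C6
E5 -> B5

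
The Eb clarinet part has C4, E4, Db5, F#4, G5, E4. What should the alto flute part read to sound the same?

First find concert pitch: the Eb clarinet sounds a minor third above written, so C4 E4 Db5 F#4 G5 E4 sounds Eb4 G4 Fb5 A4 Bb5 G4.
Then write for alto flute: it sounds a perfect fourth below written, so the part must be a perfect fourth above concert.
Eb4 → Ab4
G4 → C5
Fb5 → Bbb5
A4 → D5
Bb5 → Eb6
G4 → C5

Ab4 C5 Bbb5 D5 Eb6 C5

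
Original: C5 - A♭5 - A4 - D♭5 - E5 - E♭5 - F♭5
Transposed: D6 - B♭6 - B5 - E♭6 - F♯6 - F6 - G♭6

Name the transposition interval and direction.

From C5 to D6 is 9 letter names — a ninth of some quality.
C5 to D6 is 14 semitones, which makes it a major ninth; the second version is higher, so the direction is up.
Checking another pair — Fb5 → Gb6 — gives the same interval.

up a major ninth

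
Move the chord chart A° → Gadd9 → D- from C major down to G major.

E° Dadd9 A-

C major down to G major is a perfect fourth; each chord root moves by that interval while the quality stays the same.
A°: root A down a perfect fourth → E, giving E°.
Gadd9: root G down a perfect fourth → D, giving Dadd9.
D-: root D down a perfect fourth → A, giving A-.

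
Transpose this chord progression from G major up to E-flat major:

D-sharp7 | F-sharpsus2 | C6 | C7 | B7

B7 Dsus2 Ab6 Ab7 G7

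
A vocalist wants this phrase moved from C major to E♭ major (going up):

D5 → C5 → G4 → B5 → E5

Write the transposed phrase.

From C up to E♭ is a minor third; apply that to each pitch.
D5 becomes F5
C5 becomes Eb5
G4 becomes Bb4
B5 becomes D6
E5 becomes G5

F5 Eb5 Bb4 D6 G5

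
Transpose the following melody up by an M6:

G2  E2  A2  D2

E3 C#3 F#3 B2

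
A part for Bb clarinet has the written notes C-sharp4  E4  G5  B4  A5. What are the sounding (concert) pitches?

B3 D4 F5 A4 G5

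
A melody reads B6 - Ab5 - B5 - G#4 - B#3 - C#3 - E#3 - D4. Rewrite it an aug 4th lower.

B6 → F6
Ab5 → Ebb5
B5 → F5
G#4 → D4
B#3 → F#3
C#3 → G2
E#3 → B2
D4 → Ab3

F6 Ebb5 F5 D4 F#3 G2 B2 Ab3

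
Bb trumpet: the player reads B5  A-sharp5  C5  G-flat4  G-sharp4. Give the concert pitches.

A5 G#5 Bb4 Fb4 F#4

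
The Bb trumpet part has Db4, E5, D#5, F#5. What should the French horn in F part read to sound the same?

Gb4 A5 G#5 B5

First find concert pitch: the Bb trumpet sounds a major second below written, so Db4 E5 D#5 F#5 sounds Cb4 D5 C#5 E5.
Then write for French horn in F: it sounds a perfect fifth below written, so the part must be a perfect fifth above concert.
Cb4 → Gb4
D5 → A5
C#5 → G#5
E5 → B5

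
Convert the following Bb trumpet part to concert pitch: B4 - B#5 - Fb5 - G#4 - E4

A4 A#5 Ebb5 F#4 D4

The Bb trumpet sounds a major second below written, so transpose each written note down a major second.
B4 becomes A4
B#5 becomes A#5
Fb5 becomes Ebb5
G#4 becomes F#4
E4 becomes D4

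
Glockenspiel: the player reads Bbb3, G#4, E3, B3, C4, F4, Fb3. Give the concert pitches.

Bbb5 G#6 E5 B5 C6 F6 Fb5

Written C4 on the glockenspiel sounds as C6, a perfect fifteenth higher; apply that shift to every note.
Bbb3 gives Bbb5
G#4 gives G#6
E3 gives E5
B3 gives B5
C4 gives C6
F4 gives F6
Fb3 gives Fb5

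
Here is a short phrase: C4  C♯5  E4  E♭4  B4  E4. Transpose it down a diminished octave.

C#3 C##4 E#3 E3 B#3 E#3

A diminished octave down from C4 gives C#3.
C#5: an octave down reaches C, and 11 semitones makes it C##4.
A diminished octave down from E4 gives E#3.
A diminished octave down from Eb4 gives E3.
B4: an octave down reaches B, and 11 semitones makes it B#3.
A diminished octave down from E4 gives E#3.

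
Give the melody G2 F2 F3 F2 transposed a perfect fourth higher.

C3 Bb2 Bb3 Bb2

G2 gives C3
F2 gives Bb2
F3 gives Bb3
F2 gives Bb2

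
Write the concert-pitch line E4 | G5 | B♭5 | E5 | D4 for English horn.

B4 D6 F6 B5 A4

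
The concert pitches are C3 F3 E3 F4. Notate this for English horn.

The English horn sounds a perfect fifth below written, so the written part must be a perfect fifth above concert — transpose each note up.
C3 to G3
F3 to C4
E3 to B3
F4 to C5

G3 C4 B3 C5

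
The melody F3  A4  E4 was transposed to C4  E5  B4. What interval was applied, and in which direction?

Take the first pair: F3 → C4. F to C spans 5 letter names, so the interval is some kind of fifth.
F3 to C4 is 7 semitones, which makes it a perfect fifth; the second version is higher, so the direction is up.
Checking another pair — E4 → B4 — gives the same interval.

up a perfect fifth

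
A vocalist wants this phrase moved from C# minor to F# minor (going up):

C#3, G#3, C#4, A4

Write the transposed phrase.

F#3 C#4 F#4 D5

C# minor to F# minor up is a perfect fourth, so every note moves up by that interval.
C#3 → F#3
G#3 → C#4
C#4 → F#4
A4 → D5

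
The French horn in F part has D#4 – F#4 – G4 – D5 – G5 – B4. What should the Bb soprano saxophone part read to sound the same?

First find concert pitch: the French horn in F sounds a perfect fifth below written, so D#4 F#4 G4 D5 G5 B4 sounds G#3 B3 C4 G4 C5 E4.
Then write for Bb soprano saxophone: it sounds a major second below written, so the part must be a major second above concert.
G#3 → A#3
B3 → C#4
C4 → D4
G4 → A4
C5 → D5
E4 → F#4

A#3 C#4 D4 A4 D5 F#4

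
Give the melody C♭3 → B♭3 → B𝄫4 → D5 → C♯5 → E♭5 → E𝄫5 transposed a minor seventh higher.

Bbb3 Ab4 Abb5 C6 B5 Db6 Dbb6

Cb3 -> Bbb3
Bb3 -> Ab4
Bbb4 -> Abb5
D5 -> C6
C#5 -> B5
Eb5 -> Db6
Ebb5 -> Dbb6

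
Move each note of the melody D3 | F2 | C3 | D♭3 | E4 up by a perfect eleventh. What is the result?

G4 Bb3 F4 Gb4 A5

D3 gives G4
F2 gives Bb3
C3 gives F4
Db3 gives Gb4
E4 gives A5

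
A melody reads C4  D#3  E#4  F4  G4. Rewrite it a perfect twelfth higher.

G5 A#4 B#5 C6 D6

C4 up a perfect twelfth is G5.
D#3: a twelfth up reaches A, and 19 semitones makes it A#4.
E#4 up a perfect twelfth is B#5.
A perfect twelfth up from F4 gives C6.
G4 up a perfect twelfth is D6.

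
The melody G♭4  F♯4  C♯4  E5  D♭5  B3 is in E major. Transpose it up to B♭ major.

Dbb5 C5 G4 Bb5 Abb5 F4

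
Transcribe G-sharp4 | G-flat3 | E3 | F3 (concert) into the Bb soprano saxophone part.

Written C4 sounds as Bb3 on the Bb soprano saxophone, so concert pitches are written a major second up.
G#4 to A#4
Gb3 to Ab3
E3 to F#3
F3 to G3

A#4 Ab3 F#3 G3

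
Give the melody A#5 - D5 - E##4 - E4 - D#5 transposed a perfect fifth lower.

D#5 G4 A##3 A3 G#4

A#5: a fifth down reaches D, and 7 semitones makes it D#5.
D5: a fifth down reaches G, and 7 semitones makes it G4.
E##4 down a perfect fifth is A##3.
A perfect fifth down from E4 gives A3.
D#5: a fifth down reaches G, and 7 semitones makes it G#4.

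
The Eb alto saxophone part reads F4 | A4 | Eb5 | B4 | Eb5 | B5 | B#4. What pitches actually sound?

The Eb alto saxophone sounds a major sixth below written, so transpose each written note down a major sixth.
F4 to Ab3
A4 to C4
Eb5 to Gb4
B4 to D4
Eb5 to Gb4
B5 to D5
B#4 to D#4

Ab3 C4 Gb4 D4 Gb4 D5 D#4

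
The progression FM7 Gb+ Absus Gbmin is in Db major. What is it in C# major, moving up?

Db major up to C# major is an augmented seventh; each chord root moves by that interval while the quality stays the same.
FM7: root F up an augmented seventh → E#, giving E#M7.
Gb+: root Gb up an augmented seventh → F#, giving F#+.
Absus: root Ab up an augmented seventh → G#, giving G#sus.
Gbmin: root Gb up an augmented seventh → F#, giving F#min.

E#M7 F#+ G#sus F#min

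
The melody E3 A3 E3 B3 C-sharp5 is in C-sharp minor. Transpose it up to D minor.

F3 Bb3 F3 C4 D5

From C-sharp up to D is a minor second; apply that to each pitch.
E3 becomes F3
A3 becomes Bb3
E3 becomes F3
B3 becomes C4
C#5 becomes D5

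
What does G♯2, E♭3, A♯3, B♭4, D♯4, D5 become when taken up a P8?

G#2: an octave up reaches G, and 12 semitones makes it G#3.
A perfect octave up from Eb3 gives Eb4.
A perfect octave up from A#3 gives A#4.
A perfect octave up from Bb4 gives Bb5.
D#4: an octave up reaches D, and 12 semitones makes it D#5.
D5 up a perfect octave is D6.

G#3 Eb4 A#4 Bb5 D#5 D6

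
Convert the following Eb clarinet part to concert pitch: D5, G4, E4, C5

Written C4 on the Eb clarinet sounds as Eb4, a minor third higher; apply that shift to every note.
D5 becomes F5
G4 becomes Bb4
E4 becomes G4
C5 becomes Eb5

F5 Bb4 G4 Eb5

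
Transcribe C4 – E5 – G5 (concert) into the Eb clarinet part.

A3 C#5 E5

The Eb clarinet sounds a minor third above written, so the written part must be a minor third below concert — transpose each note down.
C4 -> A3
E5 -> C#5
G5 -> E5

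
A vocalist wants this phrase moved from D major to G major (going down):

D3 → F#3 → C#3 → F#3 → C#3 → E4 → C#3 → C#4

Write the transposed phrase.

From D down to G is a perfect fifth; apply that to each pitch.
D3 becomes G2
F#3 becomes B2
C#3 becomes F#2
F#3 becomes B2
C#3 becomes F#2
E4 becomes A3
C#3 becomes F#2
C#4 becomes F#3

G2 B2 F#2 B2 F#2 A3 F#2 F#3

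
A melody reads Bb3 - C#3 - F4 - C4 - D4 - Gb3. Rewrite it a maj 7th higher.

A major seventh up from Bb3 gives A4.
A major seventh up from C#3 gives B#3.
A major seventh up from F4 gives E5.
C4 up a major seventh is B4.
D4: a seventh up reaches C, and 11 semitones makes it C#5.
A major seventh up from Gb3 gives F4.

A4 B#3 E5 B4 C#5 F4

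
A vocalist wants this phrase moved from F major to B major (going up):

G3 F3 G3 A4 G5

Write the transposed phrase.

C#4 B3 C#4 D#5 C#6

From F up to B is an augmented fourth; apply that to each pitch.
G3 to C#4
F3 to B3
G3 to C#4
A4 to D#5
G5 to C#6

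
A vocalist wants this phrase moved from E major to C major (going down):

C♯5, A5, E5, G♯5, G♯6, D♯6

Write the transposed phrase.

From E down to C is a major third; apply that to each pitch.
C#5 becomes A4
A5 becomes F5
E5 becomes C5
G#5 becomes E5
G#6 becomes E6
D#6 becomes B5

A4 F5 C5 E5 E6 B5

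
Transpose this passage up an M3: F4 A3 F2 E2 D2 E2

F4 up a major third is A4.
A3: a third up reaches C, and 4 semitones makes it C#4.
F2 up a major third is A2.
E2: a third up reaches G, and 4 semitones makes it G#2.
D2 up a major third is F#2.
E2: a third up reaches G, and 4 semitones makes it G#2.

A4 C#4 A2 G#2 F#2 G#2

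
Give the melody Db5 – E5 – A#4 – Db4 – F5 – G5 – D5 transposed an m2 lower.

Db5: a second down reaches C, and 1 semitone makes it C5.
E5: a second down reaches D, and 1 semitone makes it D#5.
A#4 down a minor second is G##4.
A minor second down from Db4 gives C4.
A minor second down from F5 gives E5.
G5 down a minor second is F#5.
D5 down a minor second is C#5.

C5 D#5 G##4 C4 E5 F#5 C#5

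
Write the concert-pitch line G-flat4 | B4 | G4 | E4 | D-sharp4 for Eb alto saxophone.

Eb5 G#5 E5 C#5 B#4

Written C4 sounds as Eb3 on the Eb alto saxophone, so concert pitches are written a major sixth up.
Gb4 → Eb5
B4 → G#5
G4 → E5
E4 → C#5
D#4 → B#4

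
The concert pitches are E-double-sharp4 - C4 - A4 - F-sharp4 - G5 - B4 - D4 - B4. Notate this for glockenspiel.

E##2 C2 A2 F#2 G3 B2 D2 B2

Written C4 sounds as C6 on the glockenspiel, so concert pitches are written a perfect fifteenth down.
E##4 → E##2
C4 → C2
A4 → A2
F#4 → F#2
G5 → G3
B4 → B2
D4 → D2
B4 → B2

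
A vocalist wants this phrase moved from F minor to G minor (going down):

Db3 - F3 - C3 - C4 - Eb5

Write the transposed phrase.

Eb2 G2 D2 D3 F4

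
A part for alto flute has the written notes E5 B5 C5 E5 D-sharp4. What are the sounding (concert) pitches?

Written C4 on the alto flute sounds as G3, a perfect fourth lower; apply that shift to every note.
E5 gives B4
B5 gives F#5
C5 gives G4
E5 gives B4
D#4 gives A#3

B4 F#5 G4 B4 A#3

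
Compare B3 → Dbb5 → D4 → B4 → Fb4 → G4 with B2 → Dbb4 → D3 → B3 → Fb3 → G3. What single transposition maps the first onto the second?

From B3 to B2 is 8 letter names — an octave of some quality.
B2 to B3 is 12 semitones, which makes it a perfect octave; the second version is lower, so the direction is down.
Checking another pair — G4 → G3 — gives the same interval.

down a perfect octave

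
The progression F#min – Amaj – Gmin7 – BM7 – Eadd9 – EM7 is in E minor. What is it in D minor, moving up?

Emin Gmaj Fmin7 AM7 Dadd9 DM7

E minor up to D minor is a minor seventh; each chord root moves by that interval while the quality stays the same.
F#min: root F# up a minor seventh → E, giving Emin.
Amaj: root A up a minor seventh → G, giving Gmaj.
Gmin7: root G up a minor seventh → F, giving Fmin7.
BM7: root B up a minor seventh → A, giving AM7.
Eadd9: root E up a minor seventh → D, giving Dadd9.
EM7: root E up a minor seventh → D, giving DM7.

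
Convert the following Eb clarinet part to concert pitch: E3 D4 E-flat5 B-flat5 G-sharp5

The Eb clarinet sounds a minor third above written, so transpose each written note up a minor third.
E3 -> G3
D4 -> F4
Eb5 -> Gb5
Bb5 -> Db6
G#5 -> B5

G3 F4 Gb5 Db6 B5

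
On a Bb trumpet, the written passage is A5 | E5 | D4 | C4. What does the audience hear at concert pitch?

G5 D5 C4 Bb3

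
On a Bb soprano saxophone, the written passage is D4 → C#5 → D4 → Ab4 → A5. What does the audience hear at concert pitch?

C4 B4 C4 Gb4 G5

The Bb soprano saxophone sounds a major second below written, so transpose each written note down a major second.
D4 -> C4
C#5 -> B4
D4 -> C4
Ab4 -> Gb4
A5 -> G5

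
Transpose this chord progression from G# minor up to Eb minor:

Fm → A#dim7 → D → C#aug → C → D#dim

G# minor up to Eb minor is a diminished sixth; each chord root moves by that interval while the quality stays the same.
Fm: root F up a diminished sixth → Dbb, giving Dbbm.
A#dim7: root A# up a diminished sixth → F, giving Fdim7.
D: root D up a diminished sixth → Bbb, giving Bbb.
C#aug: root C# up a diminished sixth → Ab, giving Abaug.
C: root C up a diminished sixth → Abb, giving Abb.
D#dim: root D# up a diminished sixth → Bb, giving Bbdim.

Dbbm Fdim7 Bbb Abaug Abb Bbdim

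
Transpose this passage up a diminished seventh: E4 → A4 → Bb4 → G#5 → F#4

Db5 Gb5 Abb5 F6 Eb5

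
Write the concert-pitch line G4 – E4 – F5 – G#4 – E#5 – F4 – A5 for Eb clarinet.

E4 C#4 D5 E#4 C##5 D4 F#5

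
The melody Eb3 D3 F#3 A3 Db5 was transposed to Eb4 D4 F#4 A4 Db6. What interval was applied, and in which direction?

up a perfect octave

From Eb3 to Eb4 is 8 letter names — an octave of some quality.
Eb3 to Eb4 is 12 semitones, which makes it a perfect octave; the second version is higher, so the direction is up.
Checking another pair — Db5 → Db6 — gives the same interval.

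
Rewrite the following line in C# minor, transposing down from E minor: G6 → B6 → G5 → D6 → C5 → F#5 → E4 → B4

E6 G#6 E5 B5 A4 D#5 C#4 G#4

From E down to C# is a minor third; apply that to each pitch.
G6 to E6
B6 to G#6
G5 to E5
D6 to B5
C5 to A4
F#5 to D#5
E4 to C#4
B4 to G#4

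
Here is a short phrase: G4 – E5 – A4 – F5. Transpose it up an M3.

B4 G#5 C#5 A5

G4 -> B4
E5 -> G#5
A4 -> C#5
F5 -> A5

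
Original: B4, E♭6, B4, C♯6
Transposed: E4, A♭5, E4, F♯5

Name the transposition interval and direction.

down a perfect fifth

Take the first pair: B4 → E4. B to E spans 5 letter names, so the interval is some kind of fifth.
E4 to B4 is 7 semitones, which makes it a perfect fifth; the second version is lower, so the direction is down.
Checking another pair — C#6 → F#5 — gives the same interval.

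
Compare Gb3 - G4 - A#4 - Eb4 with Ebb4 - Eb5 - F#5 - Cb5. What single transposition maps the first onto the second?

Take the first pair: Gb3 → Ebb4. G to E spans 6 letter names, so the interval is some kind of sixth.
Gb3 to Ebb4 is 8 semitones, which makes it a minor sixth; the second version is higher, so the direction is up.
Checking another pair — Eb4 → Cb5 — gives the same interval.

up a minor sixth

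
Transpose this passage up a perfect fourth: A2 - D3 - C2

A perfect fourth up from A2 gives D3.
D3 up a perfect fourth is G3.
A perfect fourth up from C2 gives F2.

D3 G3 F2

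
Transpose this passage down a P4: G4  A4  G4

D4 E4 D4

G4 gives D4
A4 gives E4
G4 gives D4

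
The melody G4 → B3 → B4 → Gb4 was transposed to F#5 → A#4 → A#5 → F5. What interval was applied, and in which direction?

up a major seventh

From G4 to F#5 is 7 letter names — a seventh of some quality.
G4 to F#5 is 11 semitones, which makes it a major seventh; the second version is higher, so the direction is up.
Checking another pair — Gb4 → F5 — gives the same interval.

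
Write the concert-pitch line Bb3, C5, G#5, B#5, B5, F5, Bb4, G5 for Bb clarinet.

C4 D5 A#5 C##6 C#6 G5 C5 A5

Written C4 sounds as Bb3 on the Bb clarinet, so concert pitches are written a major second up.
Bb3 → C4
C5 → D5
G#5 → A#5
B#5 → C##6
B5 → C#6
F5 → G5
Bb4 → C5
G5 → A5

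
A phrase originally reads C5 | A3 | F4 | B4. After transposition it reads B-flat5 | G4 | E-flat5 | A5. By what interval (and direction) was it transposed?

up a minor seventh

From C5 to Bb5 is 7 letter names — a seventh of some quality.
C5 to Bb5 is 10 semitones, which makes it a minor seventh; the second version is higher, so the direction is up.
Checking another pair — B4 → A5 — gives the same interval.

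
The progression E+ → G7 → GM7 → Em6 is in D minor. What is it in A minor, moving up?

D minor up to A minor is a perfect fifth; each chord root moves by that interval while the quality stays the same.
E+: root E up a perfect fifth → B, giving B+.
G7: root G up a perfect fifth → D, giving D7.
GM7: root G up a perfect fifth → D, giving DM7.
Em6: root E up a perfect fifth → B, giving Bm6.

B+ D7 DM7 Bm6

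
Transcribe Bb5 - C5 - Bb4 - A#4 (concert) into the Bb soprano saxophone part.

The Bb soprano saxophone sounds a major second below written, so the written part must be a major second above concert — transpose each note up.
Bb5 -> C6
C5 -> D5
Bb4 -> C5
A#4 -> B#4

C6 D5 C5 B#4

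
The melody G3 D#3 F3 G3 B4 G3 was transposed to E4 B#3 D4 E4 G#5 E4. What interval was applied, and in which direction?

up a major sixth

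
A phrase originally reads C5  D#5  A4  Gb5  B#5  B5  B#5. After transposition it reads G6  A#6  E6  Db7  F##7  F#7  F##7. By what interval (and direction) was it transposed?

Take the first pair: C5 → G6. C to G spans 12 letter names, so the interval is some kind of twelfth.
C5 to G6 is 19 semitones, which makes it a perfect twelfth; the second version is higher, so the direction is up.
Checking another pair — B#5 → F##7 — gives the same interval.

up a perfect twelfth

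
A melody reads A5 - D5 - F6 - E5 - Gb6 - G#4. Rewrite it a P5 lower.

D5 G4 Bb5 A4 Cb6 C#4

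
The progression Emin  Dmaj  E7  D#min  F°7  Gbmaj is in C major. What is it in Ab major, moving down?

Cmin Bbmaj C7 Bmin Db°7 Ebbmaj

C major down to Ab major is a major third; each chord root moves by that interval while the quality stays the same.
Emin: root E down a major third → C, giving Cmin.
Dmaj: root D down a major third → Bb, giving Bbmaj.
E7: root E down a major third → C, giving C7.
D#min: root D# down a major third → B, giving Bmin.
F°7: root F down a major third → Db, giving Db°7.
Gbmaj: root Gb down a major third → Ebb, giving Ebbmaj.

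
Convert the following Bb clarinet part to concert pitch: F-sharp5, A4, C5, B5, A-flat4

The Bb clarinet sounds a major second below written, so transpose each written note down a major second.
F#5 gives E5
A4 gives G4
C5 gives Bb4
B5 gives A5
Ab4 gives Gb4

E5 G4 Bb4 A5 Gb4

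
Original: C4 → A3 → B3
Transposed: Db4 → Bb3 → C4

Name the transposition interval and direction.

up a minor second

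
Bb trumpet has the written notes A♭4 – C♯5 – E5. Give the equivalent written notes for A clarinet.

Bbb4 D5 F5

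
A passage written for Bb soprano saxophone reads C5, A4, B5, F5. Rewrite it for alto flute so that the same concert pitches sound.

Eb5 C5 D6 Ab5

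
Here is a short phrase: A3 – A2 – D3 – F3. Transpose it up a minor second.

Bb3 Bb2 Eb3 Gb3

A3 up a minor second is Bb3.
A2: a second up reaches B, and 1 semitone makes it Bb2.
D3 up a minor second is Eb3.
F3 up a minor second is Gb3.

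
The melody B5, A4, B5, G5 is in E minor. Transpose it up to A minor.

E6 D5 E6 C6

E minor to A minor up is a perfect fourth, so every note moves up by that interval.
B5 → E6
A4 → D5
B5 → E6
G5 → C6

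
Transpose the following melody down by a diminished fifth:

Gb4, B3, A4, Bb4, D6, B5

C4 E#3 D#4 E4 G#5 E#5

Gb4: a fifth down reaches C, and 6 semitones makes it C4.
A diminished fifth down from B3 gives E#3.
A diminished fifth down from A4 gives D#4.
Bb4: a fifth down reaches E, and 6 semitones makes it E4.
D6 down a diminished fifth is G#5.
B5: a fifth down reaches E, and 6 semitones makes it E#5.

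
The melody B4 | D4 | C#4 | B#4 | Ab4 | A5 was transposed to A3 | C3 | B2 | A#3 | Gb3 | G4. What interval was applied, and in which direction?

down a major ninth

From B4 to A3 is 9 letter names — a ninth of some quality.
A3 to B4 is 14 semitones, which makes it a major ninth; the second version is lower, so the direction is down.
Checking another pair — A5 → G4 — gives the same interval.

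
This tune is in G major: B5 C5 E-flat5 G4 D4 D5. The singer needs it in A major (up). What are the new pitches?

From G up to A is a major second; apply that to each pitch.
B5 -> C#6
C5 -> D5
Eb5 -> F5
G4 -> A4
D4 -> E4
D5 -> E5

C#6 D5 F5 A4 E4 E5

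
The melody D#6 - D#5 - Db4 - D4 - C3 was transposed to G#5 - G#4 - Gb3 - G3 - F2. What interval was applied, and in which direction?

down a perfect fifth

Take the first pair: D#6 → G#5. D to G spans 5 letter names, so the interval is some kind of fifth.
G#5 to D#6 is 7 semitones, which makes it a perfect fifth; the second version is lower, so the direction is down.
Checking another pair — C3 → F2 — gives the same interval.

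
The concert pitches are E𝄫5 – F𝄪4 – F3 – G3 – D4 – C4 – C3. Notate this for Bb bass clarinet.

The Bb bass clarinet sounds a major ninth below written, so the written part must be a major ninth above concert — transpose each note up.
Ebb5 → Fb6
F##4 → G##5
F3 → G4
G3 → A4
D4 → E5
C4 → D5
C3 → D4

Fb6 G##5 G4 A4 E5 D5 D4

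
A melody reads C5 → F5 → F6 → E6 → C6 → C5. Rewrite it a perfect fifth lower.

A perfect fifth down from C5 gives F4.
F5: a fifth down reaches B, and 7 semitones makes it Bb4.
F6: a fifth down reaches B, and 7 semitones makes it Bb5.
E6: a fifth down reaches A, and 7 semitones makes it A5.
C6: a fifth down reaches F, and 7 semitones makes it F5.
C5: a fifth down reaches F, and 7 semitones makes it F4.

F4 Bb4 Bb5 A5 F5 F4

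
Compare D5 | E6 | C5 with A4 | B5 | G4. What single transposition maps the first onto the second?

down a perfect fourth

From D5 to A4 is 4 letter names — a fourth of some quality.
A4 to D5 is 5 semitones, which makes it a perfect fourth; the second version is lower, so the direction is down.
Checking another pair — C5 → G4 — gives the same interval.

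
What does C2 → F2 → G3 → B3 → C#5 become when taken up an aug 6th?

A#2 D#3 E#4 G##4 A##5

C2 -> A#2
F2 -> D#3
G3 -> E#4
B3 -> G##4
C#5 -> A##5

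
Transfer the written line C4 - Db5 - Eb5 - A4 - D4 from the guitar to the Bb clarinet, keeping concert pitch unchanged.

First find concert pitch: the guitar sounds a perfect octave below written, so C4 Db5 Eb5 A4 D4 sounds C3 Db4 Eb4 A3 D3.
Then write for Bb clarinet: it sounds a major second below written, so the part must be a major second above concert.
C3 → D3
Db4 → Eb4
Eb4 → F4
A3 → B3
D3 → E3

D3 Eb4 F4 B3 E3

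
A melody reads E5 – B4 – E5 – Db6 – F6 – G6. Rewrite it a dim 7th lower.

E5 gives F##4
B4 gives C##4
E5 gives F##4
Db6 gives E5
F6 gives G#5
G6 gives A#5

F##4 C##4 F##4 E5 G#5 A#5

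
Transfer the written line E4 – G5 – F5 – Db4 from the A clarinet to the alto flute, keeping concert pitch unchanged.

F#4 A5 G5 Eb4

First find concert pitch: the A clarinet sounds a minor third below written, so E4 G5 F5 Db4 sounds C#4 E5 D5 Bb3.
Then write for alto flute: it sounds a perfect fourth below written, so the part must be a perfect fourth above concert.
C#4 → F#4
E5 → A5
D5 → G5
Bb3 → Eb4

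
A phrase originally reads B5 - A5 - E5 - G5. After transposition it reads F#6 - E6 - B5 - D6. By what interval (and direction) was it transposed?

up a perfect fifth

From B5 to F#6 is 5 letter names — a fifth of some quality.
B5 to F#6 is 7 semitones, which makes it a perfect fifth; the second version is higher, so the direction is up.
Checking another pair — G5 → D6 — gives the same interval.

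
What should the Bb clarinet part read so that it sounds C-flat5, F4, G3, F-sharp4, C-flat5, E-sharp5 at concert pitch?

Written C4 sounds as Bb3 on the Bb clarinet, so concert pitches are written a major second up.
Cb5 becomes Db5
F4 becomes G4
G3 becomes A3
F#4 becomes G#4
Cb5 becomes Db5
E#5 becomes F##5

Db5 G4 A3 G#4 Db5 F##5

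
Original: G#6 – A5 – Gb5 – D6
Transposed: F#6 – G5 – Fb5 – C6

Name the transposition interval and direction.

down a major second

From G#6 to F#6 is 2 letter names — a second of some quality.
F#6 to G#6 is 2 semitones, which makes it a major second; the second version is lower, so the direction is down.
Checking another pair — D6 → C6 — gives the same interval.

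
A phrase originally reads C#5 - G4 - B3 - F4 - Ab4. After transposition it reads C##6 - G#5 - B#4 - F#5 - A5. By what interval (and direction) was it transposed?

Take the first pair: C#5 → C##6. C to C spans 8 letter names, so the interval is some kind of octave.
C#5 to C##6 is 13 semitones, which makes it an augmented octave; the second version is higher, so the direction is up.
Checking another pair — Ab4 → A5 — gives the same interval.

up an augmented octave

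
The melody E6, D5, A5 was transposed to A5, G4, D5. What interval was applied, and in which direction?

down a perfect fifth

Take the first pair: E6 → A5. E to A spans 5 letter names, so the interval is some kind of fifth.
A5 to E6 is 7 semitones, which makes it a perfect fifth; the second version is lower, so the direction is down.
Checking another pair — A5 → D5 — gives the same interval.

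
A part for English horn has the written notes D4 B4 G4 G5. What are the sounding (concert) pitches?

G3 E4 C4 C5

The English horn sounds a perfect fifth below written, so transpose each written note down a perfect fifth.
D4 becomes G3
B4 becomes E4
G4 becomes C4
G5 becomes C5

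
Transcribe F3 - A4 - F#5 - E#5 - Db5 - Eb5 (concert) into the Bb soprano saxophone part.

The Bb soprano saxophone sounds a major second below written, so the written part must be a major second above concert — transpose each note up.
F3 to G3
A4 to B4
F#5 to G#5
E#5 to F##5
Db5 to Eb5
Eb5 to F5

G3 B4 G#5 F##5 Eb5 F5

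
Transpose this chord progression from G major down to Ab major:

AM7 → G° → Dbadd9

G major down to Ab major is a major seventh; each chord root moves by that interval while the quality stays the same.
AM7: root A down a major seventh → Bb, giving BbM7.
G°: root G down a major seventh → Ab, giving Ab°.
Dbadd9: root Db down a major seventh → Ebb, giving Ebbadd9.

BbM7 Ab° Ebbadd9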